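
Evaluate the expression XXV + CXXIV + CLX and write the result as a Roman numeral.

XXV = 25, CXXIV = 124, CLX = 160
25 + 124 = 149
149 + 160 = 309

CCCIX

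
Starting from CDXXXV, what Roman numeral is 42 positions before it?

CDXXXV = 435
435 - 42 = 393

CCCXCIII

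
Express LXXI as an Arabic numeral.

LXXI: L=50, X=10, X=10, I=1
50 + 10 + 10 + 1 = 71

71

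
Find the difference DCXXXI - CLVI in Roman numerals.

DCXXXI = 631
CLVI = 156
631 - 156 = 475

CDLXXV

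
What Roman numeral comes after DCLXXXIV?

DCLXXXIV = 684; next is 685

DCLXXXV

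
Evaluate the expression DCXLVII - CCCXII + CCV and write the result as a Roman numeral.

DCXLVII = 647, CCCXII = 312, CCV = 205
647 - 312 = 335
335 + 205 = 540

DXL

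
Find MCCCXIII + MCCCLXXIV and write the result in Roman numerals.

MCCCXIII = 1313
MCCCLXXIV = 1374
1313 + 1374 = 2687

MMDCLXXXVII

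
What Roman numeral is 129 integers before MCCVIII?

MCCVIII = 1208
1208 - 129 = 1079

MLXXIX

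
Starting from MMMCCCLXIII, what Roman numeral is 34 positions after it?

MMMCCCLXIII = 3363
3363 + 34 = 3397

MMMCCCXCVII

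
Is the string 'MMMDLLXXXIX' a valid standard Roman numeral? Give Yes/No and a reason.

'MMMDLLXXXIX': L should not appear more than once

No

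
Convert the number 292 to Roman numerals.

Convert 292 to Roman numerals:
  292 contains 2×100 (CC)
  92 contains 1×90 (XC)
  2 contains 2×1 (II)

CCXCII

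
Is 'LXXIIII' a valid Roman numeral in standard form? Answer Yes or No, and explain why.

'LXXIIII': More than 3 consecutive I's

No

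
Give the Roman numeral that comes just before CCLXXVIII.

CCLXXVIII = 278; previous is 277

CCLXXVII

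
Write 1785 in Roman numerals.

Convert 1785 to Roman numerals:
  1785 contains 1×1000 (M)
  785 contains 1×500 (D)
  285 contains 2×100 (CC)
  85 contains 1×50 (L)
  35 contains 3×10 (XXX)
  5 contains 1×5 (V)

MDCCLXXXV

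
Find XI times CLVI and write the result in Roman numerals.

XI = 11
CLVI = 156
11 × 156 = 1716

MDCCXVI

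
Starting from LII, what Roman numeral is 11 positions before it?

LII = 52
52 - 11 = 41

XLI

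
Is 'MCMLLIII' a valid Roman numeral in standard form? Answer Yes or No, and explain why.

'MCMLLIII': L should not appear more than once

No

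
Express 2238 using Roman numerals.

Convert 2238 to Roman numerals:
  2238 contains 2×1000 (MM)
  238 contains 2×100 (CC)
  38 contains 3×10 (XXX)
  8 contains 1×5 (V)
  3 contains 3×1 (III)

MMCCXXXVIII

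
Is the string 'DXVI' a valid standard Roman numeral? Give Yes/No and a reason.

'DXVI': Check the rules: uses only the symbols I, V, X, L, C, D, M; no symbol is repeated more than three times in a row; V, L and D each appear at most once; no smaller symbol precedes a larger one (values never increase from left to right). Value: D (500) + X (10) + V (5) + I (1) = 516. So it is a valid standard Roman numeral.

Yes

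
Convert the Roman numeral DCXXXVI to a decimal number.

DCXXXVI: D=500, C=100, X=10, X=10, X=10, V=5, I=1
500 + 100 + 10 + 10 + 10 + 5 + 1 = 636

636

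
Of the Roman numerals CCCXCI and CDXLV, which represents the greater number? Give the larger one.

CCCXCI = 391
CDXLV = 445
445 is larger

CDXLV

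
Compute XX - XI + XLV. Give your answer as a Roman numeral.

XX = 20, XI = 11, XLV = 45
20 - 11 = 9
9 + 45 = 54

LIV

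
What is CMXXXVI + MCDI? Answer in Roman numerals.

CMXXXVI = 936
MCDI = 1401
936 + 1401 = 2337

MMCCCXXXVII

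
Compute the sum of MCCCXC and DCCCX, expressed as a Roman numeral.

MCCCXC = 1390
DCCCX = 810
1390 + 810 = 2200

MMCC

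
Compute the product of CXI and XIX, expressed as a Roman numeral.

CXI = 111
XIX = 19
111 × 19 = 2109

MMCIX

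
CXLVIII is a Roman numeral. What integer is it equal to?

CXLVIII: C=100, XL=40, V=5, I=1, I=1, I=1
100 + 40 + 5 + 1 + 1 + 1 = 148

148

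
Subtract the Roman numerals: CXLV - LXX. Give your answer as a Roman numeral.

CXLV = 145
LXX = 70
145 - 70 = 75

LXXV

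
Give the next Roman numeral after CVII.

CVII = 107; next is 108

CVIII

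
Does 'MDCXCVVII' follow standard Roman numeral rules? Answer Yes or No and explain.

'MDCXCVVII': V should not appear more than once

No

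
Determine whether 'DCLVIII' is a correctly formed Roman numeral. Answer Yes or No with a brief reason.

'DCLVIII': Check the rules: uses only the symbols I, V, X, L, C, D, M; no symbol is repeated more than three times in a row; V, L and D each appear at most once; no smaller symbol precedes a larger one (values never increase from left to right). Value: D (500) + C (100) + L (50) + V (5) + I (1) + I (1) + I (1) = 658. So it is a valid standard Roman numeral.

Yes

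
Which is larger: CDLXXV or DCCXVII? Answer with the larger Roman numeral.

CDLXXV = 475
DCCXVII = 717
717 is larger

DCCXVII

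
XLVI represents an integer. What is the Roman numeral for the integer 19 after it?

XLVI = 46
46 + 19 = 65

LXV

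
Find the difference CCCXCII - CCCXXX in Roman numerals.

CCCXCII = 392
CCCXXX = 330
392 - 330 = 62

LXII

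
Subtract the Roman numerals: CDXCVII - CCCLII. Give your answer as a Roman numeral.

CDXCVII = 497
CCCLII = 352
497 - 352 = 145

CXLV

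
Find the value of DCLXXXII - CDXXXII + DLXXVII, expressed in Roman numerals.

DCLXXXII = 682, CDXXXII = 432, DLXXVII = 577
682 - 432 = 250
250 + 577 = 827

DCCCXXVII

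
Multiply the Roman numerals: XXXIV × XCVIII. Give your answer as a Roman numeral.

XXXIV = 34
XCVIII = 98
34 × 98 = 3332

MMMCCCXXXII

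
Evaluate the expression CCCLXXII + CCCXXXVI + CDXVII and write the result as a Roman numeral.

CCCLXXII = 372, CCCXXXVI = 336, CDXVII = 417
372 + 336 = 708
708 + 417 = 1125

MCXXV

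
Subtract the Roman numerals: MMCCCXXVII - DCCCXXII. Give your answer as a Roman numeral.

MMCCCXXVII = 2327
DCCCXXII = 822
2327 - 822 = 1505

MDV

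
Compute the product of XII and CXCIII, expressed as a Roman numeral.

XII = 12
CXCIII = 193
12 × 193 = 2316

MMCCCXVI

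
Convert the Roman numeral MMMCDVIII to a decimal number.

MMMCDVIII: M=1000, M=1000, M=1000, CD=400, V=5, I=1, I=1, I=1
1000 + 1000 + 1000 + 400 + 5 + 1 + 1 + 1 = 3408

3408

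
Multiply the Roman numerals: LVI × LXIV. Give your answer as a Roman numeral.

LVI = 56
LXIV = 64
56 × 64 = 3584

MMMDLXXXIV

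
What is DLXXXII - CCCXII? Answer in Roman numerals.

DLXXXII = 582
CCCXII = 312
582 - 312 = 270

CCLXX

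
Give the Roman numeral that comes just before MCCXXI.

MCCXXI = 1221; previous is 1220

MCCXX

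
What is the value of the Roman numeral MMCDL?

MMCDL: M=1000, M=1000, CD=400, L=50
1000 + 1000 + 400 + 50 = 2450

2450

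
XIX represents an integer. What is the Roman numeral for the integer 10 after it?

XIX = 19
19 + 10 = 29

XXIX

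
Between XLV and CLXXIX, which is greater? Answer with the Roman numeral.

XLV = 45
CLXXIX = 179
179 is larger

CLXXIX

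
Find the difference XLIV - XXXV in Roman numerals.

XLIV = 44
XXXV = 35
44 - 35 = 9

IX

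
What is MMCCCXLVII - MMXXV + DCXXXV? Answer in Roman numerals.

MMCCCXLVII = 2347, MMXXV = 2025, DCXXXV = 635
2347 - 2025 = 322
322 + 635 = 957

CMLVII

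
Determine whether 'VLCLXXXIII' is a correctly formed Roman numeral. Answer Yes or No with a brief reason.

'VLCLXXXIII': L should not appear more than once

No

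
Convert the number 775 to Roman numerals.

Convert 775 to Roman numerals:
  775 contains 1×500 (D)
  275 contains 2×100 (CC)
  75 contains 1×50 (L)
  25 contains 2×10 (XX)
  5 contains 1×5 (V)

DCCLXXV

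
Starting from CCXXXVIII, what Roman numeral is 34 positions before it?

CCXXXVIII = 238
238 - 34 = 204

CCIV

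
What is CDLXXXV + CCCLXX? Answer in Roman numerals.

CDLXXXV = 485
CCCLXX = 370
485 + 370 = 855

DCCCLV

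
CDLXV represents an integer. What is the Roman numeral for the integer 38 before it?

CDLXV = 465
465 - 38 = 427

CDXXVII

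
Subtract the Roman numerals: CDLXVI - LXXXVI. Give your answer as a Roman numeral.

CDLXVI = 466
LXXXVI = 86
466 - 86 = 380

CCCLXXX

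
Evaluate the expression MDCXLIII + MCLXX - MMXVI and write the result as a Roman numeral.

MDCXLIII = 1643, MCLXX = 1170, MMXVI = 2016
1643 + 1170 = 2813
2813 - 2016 = 797

DCCXCVII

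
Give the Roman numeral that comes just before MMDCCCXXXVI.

MMDCCCXXXVI = 2836, so the previous integer is 2836 - 1 = 2835

MMDCCCXXXV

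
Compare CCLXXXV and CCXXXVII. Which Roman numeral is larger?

CCLXXXV = 285
CCXXXVII = 237
285 is larger

CCLXXXV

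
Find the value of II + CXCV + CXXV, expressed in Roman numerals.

II = 2, CXCV = 195, CXXV = 125
2 + 195 = 197
197 + 125 = 322

CCCXXII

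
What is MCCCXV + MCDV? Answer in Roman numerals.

MCCCXV = 1315
MCDV = 1405
1315 + 1405 = 2720

MMDCCXX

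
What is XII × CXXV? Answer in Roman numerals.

XII = 12
CXXV = 125
12 × 125 = 1500

MD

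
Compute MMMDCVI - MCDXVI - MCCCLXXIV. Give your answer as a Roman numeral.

MMMDCVI = 3606, MCDXVI = 1416, MCCCLXXIV = 1374
3606 - 1416 = 2190
2190 - 1374 = 816

DCCCXVI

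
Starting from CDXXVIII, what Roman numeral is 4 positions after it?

CDXXVIII = 428
428 + 4 = 432

CDXXXII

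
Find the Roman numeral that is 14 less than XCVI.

XCVI = 96
96 - 14 = 82

LXXXII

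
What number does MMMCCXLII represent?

MMMCCXLII: M=1000, M=1000, M=1000, C=100, C=100, XL=40, I=1, I=1
1000 + 1000 + 1000 + 100 + 100 + 40 + 1 + 1 = 3242

3242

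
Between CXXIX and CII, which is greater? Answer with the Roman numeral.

CXXIX = 129
CII = 102
129 is larger

CXXIX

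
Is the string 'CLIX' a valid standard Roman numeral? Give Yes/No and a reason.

'CLIX': Check the rules: uses only the symbols I, V, X, L, C, D, M; no symbol is repeated more than three times in a row; V, L and D each appear at most once; the only place a smaller symbol precedes a larger one is the allowed subtractive pair IX, the symbol right after such a pair (if any) is smaller than the pair's first symbol, and otherwise the values never increase from left to right. Value: C (100) + L (50) + IX (9) = 159. So it is a valid standard Roman numeral.

Yes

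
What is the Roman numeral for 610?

Convert 610 to Roman numerals:
  610 contains 1×500 (D)
  110 contains 1×100 (C)
  10 contains 1×10 (X)

DCX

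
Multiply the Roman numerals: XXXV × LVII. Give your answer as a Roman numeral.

XXXV = 35
LVII = 57
35 × 57 = 1995

MCMXCV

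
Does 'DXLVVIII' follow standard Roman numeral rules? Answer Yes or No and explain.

'DXLVVIII': V should not appear more than once

No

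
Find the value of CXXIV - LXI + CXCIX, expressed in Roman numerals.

CXXIV = 124, LXI = 61, CXCIX = 199
124 - 61 = 63
63 + 199 = 262

CCLXII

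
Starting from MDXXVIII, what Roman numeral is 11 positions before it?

MDXXVIII = 1528
1528 - 11 = 1517

MDXVII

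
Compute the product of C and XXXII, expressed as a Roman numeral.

C = 100
XXXII = 32
100 × 32 = 3200

MMMCC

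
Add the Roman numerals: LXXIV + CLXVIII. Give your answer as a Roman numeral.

LXXIV = 74
CLXVIII = 168
74 + 168 = 242

CCXLII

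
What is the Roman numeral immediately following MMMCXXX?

MMMCXXX = 3130, so the next integer is 3130 + 1 = 3131

MMMCXXXI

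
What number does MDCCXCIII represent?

MDCCXCIII: M=1000, D=500, C=100, C=100, XC=90, I=1, I=1, I=1
1000 + 500 + 100 + 100 + 90 + 1 + 1 + 1 = 1793

1793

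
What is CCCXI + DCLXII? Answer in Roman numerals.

CCCXI = 311
DCLXII = 662
311 + 662 = 973

CMLXXIII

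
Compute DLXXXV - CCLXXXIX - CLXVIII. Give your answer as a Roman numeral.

DLXXXV = 585, CCLXXXIX = 289, CLXVIII = 168
585 - 289 = 296
296 - 168 = 128

CXXVIII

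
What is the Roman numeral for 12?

Convert 12 to Roman numerals:
  12 contains 1×10 (X)
  2 contains 2×1 (II)

XII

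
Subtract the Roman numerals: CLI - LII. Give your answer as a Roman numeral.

CLI = 151
LII = 52
151 - 52 = 99

XCIX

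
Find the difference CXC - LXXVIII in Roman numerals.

CXC = 190
LXXVIII = 78
190 - 78 = 112

CXII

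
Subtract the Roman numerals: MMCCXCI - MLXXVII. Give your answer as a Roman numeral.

MMCCXCI = 2291
MLXXVII = 1077
2291 - 1077 = 1214

MCCXIV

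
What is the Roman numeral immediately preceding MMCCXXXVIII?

MMCCXXXVIII = 2238; previous is 2237

MMCCXXXVII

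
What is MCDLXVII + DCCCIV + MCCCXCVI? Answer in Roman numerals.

MCDLXVII = 1467, DCCCIV = 804, MCCCXCVI = 1396
1467 + 804 = 2271
2271 + 1396 = 3667

MMMDCLXVII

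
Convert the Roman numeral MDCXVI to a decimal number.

MDCXVI: M=1000, D=500, C=100, X=10, V=5, I=1
1000 + 500 + 100 + 10 + 5 + 1 = 1616

1616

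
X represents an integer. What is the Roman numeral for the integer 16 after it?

X = 10
10 + 16 = 26

XXVI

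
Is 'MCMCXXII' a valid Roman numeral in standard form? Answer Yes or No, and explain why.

'MCMCXXII': C cannot come right after the subtractive pair CM: once C is subtracted in CM, the next symbol must be smaller than C

No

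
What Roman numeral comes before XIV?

XIV = 14, so the previous integer is 14 - 1 = 13

XIII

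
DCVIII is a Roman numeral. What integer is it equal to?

DCVIII: D=500, C=100, V=5, I=1, I=1, I=1
500 + 100 + 5 + 1 + 1 + 1 = 608

608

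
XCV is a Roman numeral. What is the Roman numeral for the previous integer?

XCV = 95, so the previous integer is 95 - 1 = 94

XCIV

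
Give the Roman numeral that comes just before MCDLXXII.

MCDLXXII = 1472, so the previous integer is 1472 - 1 = 1471

MCDLXXI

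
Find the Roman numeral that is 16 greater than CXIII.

CXIII = 113
113 + 16 = 129

CXXIX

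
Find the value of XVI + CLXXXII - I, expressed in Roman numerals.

XVI = 16, CLXXXII = 182, I = 1
16 + 182 = 198
198 - 1 = 197

CXCVII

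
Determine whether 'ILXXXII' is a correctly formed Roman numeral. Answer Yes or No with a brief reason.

'ILXXXII': Invalid subtractive combination: IL

No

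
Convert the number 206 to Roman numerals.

Convert 206 to Roman numerals:
  206 contains 2×100 (CC)
  6 contains 1×5 (V)
  1 contains 1×1 (I)

CCVI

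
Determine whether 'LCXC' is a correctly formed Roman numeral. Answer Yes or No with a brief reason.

'LCXC': Invalid subtractive combination: LC

No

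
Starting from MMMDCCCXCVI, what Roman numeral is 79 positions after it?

MMMDCCCXCVI = 3896
3896 + 79 = 3975

MMMCMLXXV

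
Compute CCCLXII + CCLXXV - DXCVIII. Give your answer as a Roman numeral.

CCCLXII = 362, CCLXXV = 275, DXCVIII = 598
362 + 275 = 637
637 - 598 = 39

XXXIX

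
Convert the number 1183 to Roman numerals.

Convert 1183 to Roman numerals:
  1183 contains 1×1000 (M)
  183 contains 1×100 (C)
  83 contains 1×50 (L)
  33 contains 3×10 (XXX)
  3 contains 3×1 (III)

MCLXXXIII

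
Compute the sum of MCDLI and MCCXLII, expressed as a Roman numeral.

MCDLI = 1451
MCCXLII = 1242
1451 + 1242 = 2693

MMDCXCIII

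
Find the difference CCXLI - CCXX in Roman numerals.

CCXLI = 241
CCXX = 220
241 - 220 = 21

XXI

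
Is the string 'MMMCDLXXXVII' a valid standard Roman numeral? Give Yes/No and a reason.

'MMMCDLXXXVII': Check the rules: uses only the symbols I, V, X, L, C, D, M; no symbol is repeated more than three times in a row; V, L and D each appear at most once; the only place a smaller symbol precedes a larger one is the allowed subtractive pair CD, the symbol right after such a pair (if any) is smaller than the pair's first symbol, and otherwise the values never increase from left to right. Value: M (1000) + M (1000) + M (1000) + CD (400) + L (50) + X (10) + X (10) + X (10) + V (5) + I (1) + I (1) = 3487. So it is a valid standard Roman numeral.

Yes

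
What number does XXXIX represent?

XXXIX: X=10, X=10, X=10, IX=9
10 + 10 + 10 + 9 = 39

39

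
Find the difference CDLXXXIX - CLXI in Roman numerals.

CDLXXXIX = 489
CLXI = 161
489 - 161 = 328

CCCXXVIII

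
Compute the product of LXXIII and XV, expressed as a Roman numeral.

LXXIII = 73
XV = 15
73 × 15 = 1095

MXCV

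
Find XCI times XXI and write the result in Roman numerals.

XCI = 91
XXI = 21
91 × 21 = 1911

MCMXI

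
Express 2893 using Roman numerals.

Convert 2893 to Roman numerals:
  2893 contains 2×1000 (MM)
  893 contains 1×500 (D)
  393 contains 3×100 (CCC)
  93 contains 1×90 (XC)
  3 contains 3×1 (III)

MMDCCCXCIII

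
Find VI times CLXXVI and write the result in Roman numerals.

VI = 6
CLXXVI = 176
6 × 176 = 1056

MLVI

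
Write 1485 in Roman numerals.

Convert 1485 to Roman numerals:
  1485 contains 1×1000 (M)
  485 contains 1×400 (CD)
  85 contains 1×50 (L)
  35 contains 3×10 (XXX)
  5 contains 1×5 (V)

MCDLXXXV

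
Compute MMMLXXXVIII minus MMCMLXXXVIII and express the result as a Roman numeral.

MMMLXXXVIII = 3088
MMCMLXXXVIII = 2988
3088 - 2988 = 100

C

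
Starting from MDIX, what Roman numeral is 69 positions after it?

MDIX = 1509
1509 + 69 = 1578

MDLXXVIII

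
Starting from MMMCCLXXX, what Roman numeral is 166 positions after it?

MMMCCLXXX = 3280
3280 + 166 = 3446

MMMCDXLVI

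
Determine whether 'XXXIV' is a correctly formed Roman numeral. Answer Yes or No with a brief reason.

'XXXIV': Check the rules: uses only the symbols I, V, X, L, C, D, M; no symbol is repeated more than three times in a row; V, L and D each appear at most once; the only place a smaller symbol precedes a larger one is the allowed subtractive pair IV, the symbol right after such a pair (if any) is smaller than the pair's first symbol, and otherwise the values never increase from left to right. Value: X (10) + X (10) + X (10) + IV (4) = 34. So it is a valid standard Roman numeral.

Yes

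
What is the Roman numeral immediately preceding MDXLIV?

MDXLIV = 1544, so the previous integer is 1544 - 1 = 1543

MDXLIII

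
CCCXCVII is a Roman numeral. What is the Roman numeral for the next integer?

CCCXCVII = 397, so the next integer is 397 + 1 = 398

CCCXCVIII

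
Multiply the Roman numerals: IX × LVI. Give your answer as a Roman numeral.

IX = 9
LVI = 56
9 × 56 = 504

DIV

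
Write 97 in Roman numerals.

Convert 97 to Roman numerals:
  97 contains 1×90 (XC)
  7 contains 1×5 (V)
  2 contains 2×1 (II)

XCVII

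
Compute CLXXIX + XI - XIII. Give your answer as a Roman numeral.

CLXXIX = 179, XI = 11, XIII = 13
179 + 11 = 190
190 - 13 = 177

CLXXVII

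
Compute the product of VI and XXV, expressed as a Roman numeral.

VI = 6
XXV = 25
6 × 25 = 150

CL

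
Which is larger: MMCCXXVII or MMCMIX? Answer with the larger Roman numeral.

MMCCXXVII = 2227
MMCMIX = 2909
2909 is larger

MMCMIX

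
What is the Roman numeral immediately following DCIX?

DCIX = 609; next is 610

DCX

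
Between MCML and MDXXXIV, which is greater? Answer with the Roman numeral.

MCML = 1950
MDXXXIV = 1534
1950 is larger

MCML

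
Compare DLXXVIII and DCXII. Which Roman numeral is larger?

DLXXVIII = 578
DCXII = 612
612 is larger

DCXII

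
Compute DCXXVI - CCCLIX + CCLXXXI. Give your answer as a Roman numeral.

DCXXVI = 626, CCCLIX = 359, CCLXXXI = 281
626 - 359 = 267
267 + 281 = 548

DXLVIII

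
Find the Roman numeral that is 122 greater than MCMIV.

MCMIV = 1904
1904 + 122 = 2026

MMXXVI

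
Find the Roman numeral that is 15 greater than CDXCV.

CDXCV = 495
495 + 15 = 510

DX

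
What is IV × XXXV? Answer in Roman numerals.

IV = 4
XXXV = 35
4 × 35 = 140

CXL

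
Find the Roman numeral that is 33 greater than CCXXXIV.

CCXXXIV = 234
234 + 33 = 267

CCLXVII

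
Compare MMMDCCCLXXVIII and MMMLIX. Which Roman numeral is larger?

MMMDCCCLXXVIII = 3878
MMMLIX = 3059
3878 is larger

MMMDCCCLXXVIII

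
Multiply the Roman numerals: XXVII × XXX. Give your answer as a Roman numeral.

XXVII = 27
XXX = 30
27 × 30 = 810

DCCCX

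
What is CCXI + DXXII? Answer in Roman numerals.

CCXI = 211
DXXII = 522
211 + 522 = 733

DCCXXXIII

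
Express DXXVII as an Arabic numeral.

DXXVII: D=500, X=10, X=10, V=5, I=1, I=1
500 + 10 + 10 + 5 + 1 + 1 = 527

527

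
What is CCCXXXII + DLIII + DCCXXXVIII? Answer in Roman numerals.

CCCXXXII = 332, DLIII = 553, DCCXXXVIII = 738
332 + 553 = 885
885 + 738 = 1623

MDCXXIII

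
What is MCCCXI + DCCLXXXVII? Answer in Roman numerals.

MCCCXI = 1311
DCCLXXXVII = 787
1311 + 787 = 2098

MMXCVIII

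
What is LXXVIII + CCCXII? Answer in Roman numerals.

LXXVIII = 78
CCCXII = 312
78 + 312 = 390

CCCXC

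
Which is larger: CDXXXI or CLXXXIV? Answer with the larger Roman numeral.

CDXXXI = 431
CLXXXIV = 184
431 is larger

CDXXXI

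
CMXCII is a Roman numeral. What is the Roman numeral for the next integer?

CMXCII = 992, so the next integer is 992 + 1 = 993

CMXCIII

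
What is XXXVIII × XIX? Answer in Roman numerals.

XXXVIII = 38
XIX = 19
38 × 19 = 722

DCCXXII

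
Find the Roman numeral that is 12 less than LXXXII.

LXXXII = 82
82 - 12 = 70

LXX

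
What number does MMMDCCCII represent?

MMMDCCCII: M=1000, M=1000, M=1000, D=500, C=100, C=100, C=100, I=1, I=1
1000 + 1000 + 1000 + 500 + 100 + 100 + 100 + 1 + 1 = 3802

3802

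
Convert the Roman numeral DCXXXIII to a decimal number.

DCXXXIII: D=500, C=100, X=10, X=10, X=10, I=1, I=1, I=1
500 + 100 + 10 + 10 + 10 + 1 + 1 + 1 = 633

633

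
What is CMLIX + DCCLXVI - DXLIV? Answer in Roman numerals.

CMLIX = 959, DCCLXVI = 766, DXLIV = 544
959 + 766 = 1725
1725 - 544 = 1181

MCLXXXI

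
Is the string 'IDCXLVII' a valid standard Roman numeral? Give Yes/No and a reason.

'IDCXLVII': Invalid subtractive combination: ID

No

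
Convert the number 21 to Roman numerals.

Convert 21 to Roman numerals:
  21 contains 2×10 (XX)
  1 contains 1×1 (I)

XXI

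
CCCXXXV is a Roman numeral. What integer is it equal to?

CCCXXXV: C=100, C=100, C=100, X=10, X=10, X=10, V=5
100 + 100 + 100 + 10 + 10 + 10 + 5 = 335

335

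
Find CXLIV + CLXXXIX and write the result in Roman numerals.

CXLIV = 144
CLXXXIX = 189
144 + 189 = 333

CCCXXXIII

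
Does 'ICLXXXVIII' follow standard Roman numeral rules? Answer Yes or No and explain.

'ICLXXXVIII': Invalid subtractive combination: IC

No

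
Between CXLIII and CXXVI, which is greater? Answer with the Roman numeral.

CXLIII = 143
CXXVI = 126
143 is larger

CXLIII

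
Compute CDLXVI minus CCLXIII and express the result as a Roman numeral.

CDLXVI = 466
CCLXIII = 263
466 - 263 = 203

CCIII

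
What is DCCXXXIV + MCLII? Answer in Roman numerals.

DCCXXXIV = 734
MCLII = 1152
734 + 1152 = 1886

MDCCCLXXXVI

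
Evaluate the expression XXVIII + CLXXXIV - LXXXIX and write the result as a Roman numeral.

XXVIII = 28, CLXXXIV = 184, LXXXIX = 89
28 + 184 = 212
212 - 89 = 123

CXXIII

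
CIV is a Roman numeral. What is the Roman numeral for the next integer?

CIV = 104; next is 105

CV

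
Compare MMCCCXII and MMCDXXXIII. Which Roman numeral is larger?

MMCCCXII = 2312
MMCDXXXIII = 2433
2433 is larger

MMCDXXXIII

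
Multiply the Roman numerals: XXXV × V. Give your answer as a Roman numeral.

XXXV = 35
V = 5
35 × 5 = 175

CLXXV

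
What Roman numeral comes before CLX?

CLX = 160; previous is 159

CLIX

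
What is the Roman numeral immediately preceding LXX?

LXX = 70, so the previous integer is 70 - 1 = 69

LXIX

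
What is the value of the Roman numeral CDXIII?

CDXIII: CD=400, X=10, I=1, I=1, I=1
400 + 10 + 1 + 1 + 1 = 413

413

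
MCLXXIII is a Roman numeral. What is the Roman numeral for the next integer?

MCLXXIII = 1173; next is 1174

MCLXXIV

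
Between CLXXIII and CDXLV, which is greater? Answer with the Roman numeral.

CLXXIII = 173
CDXLV = 445
445 is larger

CDXLV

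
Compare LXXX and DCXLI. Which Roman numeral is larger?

LXXX = 80
DCXLI = 641
641 is larger

DCXLI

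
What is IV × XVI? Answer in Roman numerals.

IV = 4
XVI = 16
4 × 16 = 64

LXIV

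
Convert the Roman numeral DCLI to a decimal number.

DCLI: D=500, C=100, L=50, I=1
500 + 100 + 50 + 1 = 651

651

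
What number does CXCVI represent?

CXCVI: C=100, XC=90, V=5, I=1
100 + 90 + 5 + 1 = 196

196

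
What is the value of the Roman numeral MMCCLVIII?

MMCCLVIII: M=1000, M=1000, C=100, C=100, L=50, V=5, I=1, I=1, I=1
1000 + 1000 + 100 + 100 + 50 + 5 + 1 + 1 + 1 = 2258

2258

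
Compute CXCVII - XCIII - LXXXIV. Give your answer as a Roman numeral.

CXCVII = 197, XCIII = 93, LXXXIV = 84
197 - 93 = 104
104 - 84 = 20

XX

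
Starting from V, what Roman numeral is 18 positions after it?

V = 5
5 + 18 = 23

XXIII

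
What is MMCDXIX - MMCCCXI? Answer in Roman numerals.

MMCDXIX = 2419
MMCCCXI = 2311
2419 - 2311 = 108

CVIII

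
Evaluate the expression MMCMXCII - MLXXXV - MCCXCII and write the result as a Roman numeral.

MMCMXCII = 2992, MLXXXV = 1085, MCCXCII = 1292
2992 - 1085 = 1907
1907 - 1292 = 615

DCXV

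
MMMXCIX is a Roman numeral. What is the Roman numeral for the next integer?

MMMXCIX = 3099; next is 3100

MMMC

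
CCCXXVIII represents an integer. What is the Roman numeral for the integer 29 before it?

CCCXXVIII = 328
328 - 29 = 299

CCXCIX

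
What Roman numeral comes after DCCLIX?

DCCLIX = 759, so the next integer is 759 + 1 = 760

DCCLX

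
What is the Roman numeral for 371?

Convert 371 to Roman numerals:
  371 contains 3×100 (CCC)
  71 contains 1×50 (L)
  21 contains 2×10 (XX)
  1 contains 1×1 (I)

CCCLXXI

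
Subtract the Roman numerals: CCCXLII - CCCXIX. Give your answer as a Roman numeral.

CCCXLII = 342
CCCXIX = 319
342 - 319 = 23

XXIII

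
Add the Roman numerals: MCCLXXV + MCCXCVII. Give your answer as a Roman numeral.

MCCLXXV = 1275
MCCXCVII = 1297
1275 + 1297 = 2572

MMDLXXII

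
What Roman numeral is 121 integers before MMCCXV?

MMCCXV = 2215
2215 - 121 = 2094

MMXCIV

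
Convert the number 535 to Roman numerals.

Convert 535 to Roman numerals:
  535 contains 1×500 (D)
  35 contains 3×10 (XXX)
  5 contains 1×5 (V)

DXXXV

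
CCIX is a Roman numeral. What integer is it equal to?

CCIX: C=100, C=100, IX=9
100 + 100 + 9 = 209

209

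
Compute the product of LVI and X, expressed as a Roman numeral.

LVI = 56
X = 10
56 × 10 = 560

DLX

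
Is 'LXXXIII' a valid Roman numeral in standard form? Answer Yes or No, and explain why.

'LXXXIII': Check the rules: uses only the symbols I, V, X, L, C, D, M; no symbol is repeated more than three times in a row; V, L and D each appear at most once; no smaller symbol precedes a larger one (values never increase from left to right). Value: L (50) + X (10) + X (10) + X (10) + I (1) + I (1) + I (1) = 83. So it is a valid standard Roman numeral.

Yes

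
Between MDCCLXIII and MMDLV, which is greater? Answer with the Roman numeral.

MDCCLXIII = 1763
MMDLV = 2555
2555 is larger

MMDLV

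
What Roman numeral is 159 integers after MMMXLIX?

MMMXLIX = 3049
3049 + 159 = 3208

MMMCCVIII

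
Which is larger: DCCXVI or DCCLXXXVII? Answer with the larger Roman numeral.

DCCXVI = 716
DCCLXXXVII = 787
787 is larger

DCCLXXXVII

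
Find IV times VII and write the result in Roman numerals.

IV = 4
VII = 7
4 × 7 = 28

XXVIII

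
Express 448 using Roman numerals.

Convert 448 to Roman numerals:
  448 contains 1×400 (CD)
  48 contains 1×40 (XL)
  8 contains 1×5 (V)
  3 contains 3×1 (III)

CDXLVIII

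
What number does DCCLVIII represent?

DCCLVIII: D=500, C=100, C=100, L=50, V=5, I=1, I=1, I=1
500 + 100 + 100 + 50 + 5 + 1 + 1 + 1 = 758

758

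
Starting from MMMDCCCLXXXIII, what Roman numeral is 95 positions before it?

MMMDCCCLXXXIII = 3883
3883 - 95 = 3788

MMMDCCLXXXVIII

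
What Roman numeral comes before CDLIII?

CDLIII = 453, so the previous integer is 453 - 1 = 452

CDLII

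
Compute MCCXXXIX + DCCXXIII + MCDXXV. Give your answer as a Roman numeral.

MCCXXXIX = 1239, DCCXXIII = 723, MCDXXV = 1425
1239 + 723 = 1962
1962 + 1425 = 3387

MMMCCCLXXXVII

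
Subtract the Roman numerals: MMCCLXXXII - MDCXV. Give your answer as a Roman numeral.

MMCCLXXXII = 2282
MDCXV = 1615
2282 - 1615 = 667

DCLXVII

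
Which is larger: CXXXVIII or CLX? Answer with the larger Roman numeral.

CXXXVIII = 138
CLX = 160
160 is larger

CLX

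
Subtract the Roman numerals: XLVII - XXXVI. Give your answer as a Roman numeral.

XLVII = 47
XXXVI = 36
47 - 36 = 11

XI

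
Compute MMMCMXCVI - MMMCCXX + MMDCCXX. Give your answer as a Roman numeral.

MMMCMXCVI = 3996, MMMCCXX = 3220, MMDCCXX = 2720
3996 - 3220 = 776
776 + 2720 = 3496

MMMCDXCVI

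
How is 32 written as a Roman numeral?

Convert 32 to Roman numerals:
  32 contains 3×10 (XXX)
  2 contains 2×1 (II)

XXXII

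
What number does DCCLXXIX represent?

DCCLXXIX: D=500, C=100, C=100, L=50, X=10, X=10, IX=9
500 + 100 + 100 + 50 + 10 + 10 + 9 = 779

779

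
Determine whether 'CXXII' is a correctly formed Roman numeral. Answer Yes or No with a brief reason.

'CXXII': Check the rules: uses only the symbols I, V, X, L, C, D, M; no symbol is repeated more than three times in a row; V, L and D each appear at most once; no smaller symbol precedes a larger one (values never increase from left to right). Value: C (100) + X (10) + X (10) + I (1) + I (1) = 122. So it is a valid standard Roman numeral.

Yes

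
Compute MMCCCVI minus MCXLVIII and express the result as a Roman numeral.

MMCCCVI = 2306
MCXLVIII = 1148
2306 - 1148 = 1158

MCLVIII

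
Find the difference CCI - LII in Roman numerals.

CCI = 201
LII = 52
201 - 52 = 149

CXLIX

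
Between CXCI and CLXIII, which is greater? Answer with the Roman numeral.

CXCI = 191
CLXIII = 163
191 is larger

CXCI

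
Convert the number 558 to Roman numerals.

Convert 558 to Roman numerals:
  558 contains 1×500 (D)
  58 contains 1×50 (L)
  8 contains 1×5 (V)
  3 contains 3×1 (III)

DLVIII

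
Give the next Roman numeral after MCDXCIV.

MCDXCIV = 1494, so the next integer is 1494 + 1 = 1495

MCDXCV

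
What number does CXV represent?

CXV: C=100, X=10, V=5
100 + 10 + 5 = 115

115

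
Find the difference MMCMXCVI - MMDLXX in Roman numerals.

MMCMXCVI = 2996
MMDLXX = 2570
2996 - 2570 = 426

CDXXVI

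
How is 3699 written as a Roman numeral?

Convert 3699 to Roman numerals:
  3699 contains 3×1000 (MMM)
  699 contains 1×500 (D)
  199 contains 1×100 (C)
  99 contains 1×90 (XC)
  9 contains 1×9 (IX)

MMMDCXCIX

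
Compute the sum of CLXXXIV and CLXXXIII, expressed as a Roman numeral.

CLXXXIV = 184
CLXXXIII = 183
184 + 183 = 367

CCCLXVII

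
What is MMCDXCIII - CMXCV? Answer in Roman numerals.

MMCDXCIII = 2493
CMXCV = 995
2493 - 995 = 1498

MCDXCVIII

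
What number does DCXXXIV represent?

DCXXXIV: D=500, C=100, X=10, X=10, X=10, IV=4
500 + 100 + 10 + 10 + 10 + 4 = 634

634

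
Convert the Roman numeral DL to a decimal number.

DL: D=500, L=50
500 + 50 = 550

550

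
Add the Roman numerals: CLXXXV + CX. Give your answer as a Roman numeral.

CLXXXV = 185
CX = 110
185 + 110 = 295

CCXCV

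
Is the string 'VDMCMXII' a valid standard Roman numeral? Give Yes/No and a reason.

'VDMCMXII': Invalid subtractive combination: VD

No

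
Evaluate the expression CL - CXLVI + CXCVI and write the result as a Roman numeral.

CL = 150, CXLVI = 146, CXCVI = 196
150 - 146 = 4
4 + 196 = 200

CC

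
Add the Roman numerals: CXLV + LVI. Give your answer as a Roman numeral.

CXLV = 145
LVI = 56
145 + 56 = 201

CCI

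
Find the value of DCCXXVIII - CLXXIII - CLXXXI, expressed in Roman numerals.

DCCXXVIII = 728, CLXXIII = 173, CLXXXI = 181
728 - 173 = 555
555 - 181 = 374

CCCLXXIV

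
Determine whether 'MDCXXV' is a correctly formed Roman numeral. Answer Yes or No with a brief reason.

'MDCXXV': Check the rules: uses only the symbols I, V, X, L, C, D, M; no symbol is repeated more than three times in a row; V, L and D each appear at most once; no smaller symbol precedes a larger one (values never increase from left to right). Value: M (1000) + D (500) + C (100) + X (10) + X (10) + V (5) = 1625. So it is a valid standard Roman numeral.

Yes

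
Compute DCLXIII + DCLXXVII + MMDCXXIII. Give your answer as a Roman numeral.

DCLXIII = 663, DCLXXVII = 677, MMDCXXIII = 2623
663 + 677 = 1340
1340 + 2623 = 3963

MMMCMLXIII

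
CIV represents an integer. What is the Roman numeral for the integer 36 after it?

CIV = 104
104 + 36 = 140

CXL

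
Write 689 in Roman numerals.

Convert 689 to Roman numerals:
  689 contains 1×500 (D)
  189 contains 1×100 (C)
  89 contains 1×50 (L)
  39 contains 3×10 (XXX)
  9 contains 1×9 (IX)

DCLXXXIX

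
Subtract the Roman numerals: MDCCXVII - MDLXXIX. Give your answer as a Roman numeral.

MDCCXVII = 1717
MDLXXIX = 1579
1717 - 1579 = 138

CXXXVIII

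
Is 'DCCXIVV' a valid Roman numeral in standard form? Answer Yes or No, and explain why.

'DCCXIVV': V should not appear more than once

No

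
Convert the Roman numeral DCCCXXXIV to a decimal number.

DCCCXXXIV: D=500, C=100, C=100, C=100, X=10, X=10, X=10, IV=4
500 + 100 + 100 + 100 + 10 + 10 + 10 + 4 = 834

834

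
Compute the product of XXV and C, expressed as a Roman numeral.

XXV = 25
C = 100
25 × 100 = 2500

MMD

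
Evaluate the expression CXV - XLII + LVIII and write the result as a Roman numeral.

CXV = 115, XLII = 42, LVIII = 58
115 - 42 = 73
73 + 58 = 131

CXXXI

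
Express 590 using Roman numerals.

Convert 590 to Roman numerals:
  590 contains 1×500 (D)
  90 contains 1×90 (XC)

DXC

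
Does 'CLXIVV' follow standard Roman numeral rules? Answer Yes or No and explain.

'CLXIVV': V should not appear more than once

No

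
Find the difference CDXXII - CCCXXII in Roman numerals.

CDXXII = 422
CCCXXII = 322
422 - 322 = 100

C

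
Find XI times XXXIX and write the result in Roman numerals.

XI = 11
XXXIX = 39
11 × 39 = 429

CDXXIX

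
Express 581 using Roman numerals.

Convert 581 to Roman numerals:
  581 contains 1×500 (D)
  81 contains 1×50 (L)
  31 contains 3×10 (XXX)
  1 contains 1×1 (I)

DLXXXI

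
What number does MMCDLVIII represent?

MMCDLVIII: M=1000, M=1000, CD=400, L=50, V=5, I=1, I=1, I=1
1000 + 1000 + 400 + 50 + 5 + 1 + 1 + 1 = 2458

2458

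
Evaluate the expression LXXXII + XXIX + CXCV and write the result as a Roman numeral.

LXXXII = 82, XXIX = 29, CXCV = 195
82 + 29 = 111
111 + 195 = 306

CCCVI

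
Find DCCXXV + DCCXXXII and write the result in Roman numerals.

DCCXXV = 725
DCCXXXII = 732
725 + 732 = 1457

MCDLVII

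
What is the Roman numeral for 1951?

Convert 1951 to Roman numerals:
  1951 contains 1×1000 (M)
  951 contains 1×900 (CM)
  51 contains 1×50 (L)
  1 contains 1×1 (I)

MCMLI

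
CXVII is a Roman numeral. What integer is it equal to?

CXVII: C=100, X=10, V=5, I=1, I=1
100 + 10 + 5 + 1 + 1 = 117

117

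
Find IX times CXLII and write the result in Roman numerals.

IX = 9
CXLII = 142
9 × 142 = 1278

MCCLXXVIII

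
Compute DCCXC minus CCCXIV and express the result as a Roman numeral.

DCCXC = 790
CCCXIV = 314
790 - 314 = 476

CDLXXVI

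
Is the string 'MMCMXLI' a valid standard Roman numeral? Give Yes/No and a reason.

'MMCMXLI': Check the rules: uses only the symbols I, V, X, L, C, D, M; no symbol is repeated more than three times in a row; V, L and D each appear at most once; the only places a smaller symbol precedes a larger one are the allowed subtractive pairs CM, XL, the symbol right after such a pair (if any) is smaller than the pair's first symbol, and otherwise the values never increase from left to right. Value: M (1000) + M (1000) + CM (900) + XL (40) + I (1) = 2941. So it is a valid standard Roman numeral.

Yes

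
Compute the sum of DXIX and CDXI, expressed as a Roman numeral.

DXIX = 519
CDXI = 411
519 + 411 = 930

CMXXX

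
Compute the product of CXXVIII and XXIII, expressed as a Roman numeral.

CXXVIII = 128
XXIII = 23
128 × 23 = 2944

MMCMXLIV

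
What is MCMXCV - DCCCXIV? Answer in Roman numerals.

MCMXCV = 1995
DCCCXIV = 814
1995 - 814 = 1181

MCLXXXI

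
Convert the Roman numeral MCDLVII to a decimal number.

MCDLVII: M=1000, CD=400, L=50, V=5, I=1, I=1
1000 + 400 + 50 + 5 + 1 + 1 = 1457

1457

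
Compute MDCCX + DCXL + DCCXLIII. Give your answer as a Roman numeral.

MDCCX = 1710, DCXL = 640, DCCXLIII = 743
1710 + 640 = 2350
2350 + 743 = 3093

MMMXCIII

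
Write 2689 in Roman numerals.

Convert 2689 to Roman numerals:
  2689 contains 2×1000 (MM)
  689 contains 1×500 (D)
  189 contains 1×100 (C)
  89 contains 1×50 (L)
  39 contains 3×10 (XXX)
  9 contains 1×9 (IX)

MMDCLXXXIX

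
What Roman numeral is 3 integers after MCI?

MCI = 1101
1101 + 3 = 1104

MCIV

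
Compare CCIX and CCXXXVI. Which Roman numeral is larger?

CCIX = 209
CCXXXVI = 236
236 is larger

CCXXXVI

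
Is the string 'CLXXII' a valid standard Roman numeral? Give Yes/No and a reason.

'CLXXII': Check the rules: uses only the symbols I, V, X, L, C, D, M; no symbol is repeated more than three times in a row; V, L and D each appear at most once; no smaller symbol precedes a larger one (values never increase from left to right). Value: C (100) + L (50) + X (10) + X (10) + I (1) + I (1) = 172. So it is a valid standard Roman numeral.

Yes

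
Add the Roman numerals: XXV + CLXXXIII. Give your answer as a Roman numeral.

XXV = 25
CLXXXIII = 183
25 + 183 = 208

CCVIII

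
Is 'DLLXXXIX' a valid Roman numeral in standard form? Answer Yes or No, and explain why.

'DLLXXXIX': L should not appear more than once

No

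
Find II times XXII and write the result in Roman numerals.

II = 2
XXII = 22
2 × 22 = 44

XLIV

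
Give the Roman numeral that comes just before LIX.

LIX = 59, so the previous integer is 59 - 1 = 58

LVIII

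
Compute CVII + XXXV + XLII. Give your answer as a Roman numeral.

CVII = 107, XXXV = 35, XLII = 42
107 + 35 = 142
142 + 42 = 184

CLXXXIV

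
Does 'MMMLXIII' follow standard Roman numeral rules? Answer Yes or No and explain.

'MMMLXIII': Check the rules: uses only the symbols I, V, X, L, C, D, M; no symbol is repeated more than three times in a row; V, L and D each appear at most once; no smaller symbol precedes a larger one (values never increase from left to right). Value: M (1000) + M (1000) + M (1000) + L (50) + X (10) + I (1) + I (1) + I (1) = 3063. So it is a valid standard Roman numeral.

Yes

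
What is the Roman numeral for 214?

Convert 214 to Roman numerals:
  214 contains 2×100 (CC)
  14 contains 1×10 (X)
  4 contains 1×4 (IV)

CCXIV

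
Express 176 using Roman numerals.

Convert 176 to Roman numerals:
  176 contains 1×100 (C)
  76 contains 1×50 (L)
  26 contains 2×10 (XX)
  6 contains 1×5 (V)
  1 contains 1×1 (I)

CLXXVI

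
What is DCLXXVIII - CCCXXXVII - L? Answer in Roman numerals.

DCLXXVIII = 678, CCCXXXVII = 337, L = 50
678 - 337 = 341
341 - 50 = 291

CCXCI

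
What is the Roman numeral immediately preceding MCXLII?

MCXLII = 1142, so the previous integer is 1142 - 1 = 1141

MCXLI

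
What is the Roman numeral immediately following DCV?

DCV = 605, so the next integer is 605 + 1 = 606

DCVI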